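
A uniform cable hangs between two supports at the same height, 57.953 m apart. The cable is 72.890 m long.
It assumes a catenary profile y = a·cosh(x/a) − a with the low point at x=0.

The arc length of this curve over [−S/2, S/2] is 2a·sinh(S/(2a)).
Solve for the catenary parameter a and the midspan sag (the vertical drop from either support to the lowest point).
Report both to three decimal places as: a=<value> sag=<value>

a=24.153 sag=19.569

seed: a₀ = √(S³/(24(L−S))) = √(57.953³/(24·14.937)) = 23.301108
iter 1: u=1.243567  f(a)=+1.198e+00  f'(a)=-1.492e+00  a ← 23.301108 − (+1.198e+00/-1.492e+00) = 24.104546
iter 2: u=1.202118  f(a)=+6.477e-02  f'(a)=-1.334e+00  a ← 24.104546 − (+6.477e-02/-1.334e+00) = 24.153090
iter 3: u=1.199702  f(a)=+2.132e-04  f'(a)=-1.326e+00  a ← 24.153090 − (+2.132e-04/-1.326e+00) = 24.153251
iter 4: u=1.199694  f(a)=+2.325e-09  f'(a)=-1.326e+00  a ← 24.153251 − (+2.325e-09/-1.326e+00) = 24.153251
iter 5: u=1.199694  f(a)=+1.421e-14  f'(a)=-1.326e+00  a ← 24.153251 − (+1.421e-14/-1.326e+00) = 24.153251
converged: |Δa| < 1e-12 after 5 iterations
sag = a·(cosh(S/(2a)) − 1) = 24.153251·(cosh(1.199694) − 1) = 19.568798
T_max/T_min = cosh(S/(2a)) = 1.810193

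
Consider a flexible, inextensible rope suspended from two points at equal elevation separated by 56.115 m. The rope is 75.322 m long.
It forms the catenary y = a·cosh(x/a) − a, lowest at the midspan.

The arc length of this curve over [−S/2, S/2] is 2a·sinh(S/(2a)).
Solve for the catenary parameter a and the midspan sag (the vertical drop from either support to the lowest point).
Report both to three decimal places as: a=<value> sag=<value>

seed: a₀ = √(S³/(24(L−S))) = √(56.115³/(24·19.207)) = 19.578664
iter 1: u=1.433065  f(a)=+2.071e+00  f'(a)=-2.396e+00  a ← 19.578664 − (+2.071e+00/-2.396e+00) = 20.443342
iter 2: u=1.372452  f(a)=+1.451e-01  f'(a)=-2.071e+00  a ← 20.443342 − (+1.451e-01/-2.071e+00) = 20.513431
iter 3: u=1.367762  f(a)=+8.311e-04  f'(a)=-2.047e+00  a ← 20.513431 − (+8.311e-04/-2.047e+00) = 20.513837
iter 4: u=1.367735  f(a)=+2.760e-08  f'(a)=-2.047e+00  a ← 20.513837 − (+2.760e-08/-2.047e+00) = 20.513837
iter 5: u=1.367735  f(a)=+2.842e-14  f'(a)=-2.047e+00  a ← 20.513837 − (+2.842e-14/-2.047e+00) = 20.513837
converged: |Δa| < 1e-12 after 5 iterations
sag = a·(cosh(S/(2a)) − 1) = 20.513837·(cosh(1.367735) − 1) = 22.371690
T_max/T_min = cosh(S/(2a)) = 2.090566

a=20.514 sag=22.372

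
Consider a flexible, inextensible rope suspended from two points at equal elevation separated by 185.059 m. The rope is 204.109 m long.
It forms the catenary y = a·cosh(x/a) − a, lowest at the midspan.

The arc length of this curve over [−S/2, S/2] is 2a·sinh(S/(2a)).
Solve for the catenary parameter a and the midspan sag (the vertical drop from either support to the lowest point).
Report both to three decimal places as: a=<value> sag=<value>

a=119.513 sag=37.644

seed: a₀ = √(S³/(24(L−S))) = √(185.059³/(24·19.050)) = 117.736794
iter 1: u=0.785901  f(a)=+5.970e-01  f'(a)=-3.440e-01  a ← 117.736794 − (+5.970e-01/-3.440e-01) = 119.472161
iter 2: u=0.774486  f(a)=+1.346e-02  f'(a)=-3.287e-01  a ← 119.472161 − (+1.346e-02/-3.287e-01) = 119.513100
iter 3: u=0.774221  f(a)=+7.185e-06  f'(a)=-3.283e-01  a ← 119.513100 − (+7.185e-06/-3.283e-01) = 119.513122
iter 4: u=0.774220  f(a)=+2.046e-12  f'(a)=-3.283e-01  a ← 119.513122 − (+2.046e-12/-3.283e-01) = 119.513122
converged: |Δa| < 1e-12 after 4 iterations
sag = a·(cosh(S/(2a)) − 1) = 119.513122·(cosh(0.774220) − 1) = 37.644466
T_max/T_min = cosh(S/(2a)) = 1.314982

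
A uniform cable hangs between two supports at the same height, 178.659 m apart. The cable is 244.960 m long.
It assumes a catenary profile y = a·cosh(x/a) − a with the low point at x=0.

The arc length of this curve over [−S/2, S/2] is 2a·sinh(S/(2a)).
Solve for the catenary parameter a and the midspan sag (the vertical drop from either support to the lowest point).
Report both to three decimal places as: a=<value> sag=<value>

a=62.948 sag=74.761

seed: a₀ = √(S³/(24(L−S))) = √(178.659³/(24·66.301)) = 59.864821
iter 1: u=1.492187  f(a)=+7.785e+00  f'(a)=-2.749e+00  a ← 59.864821 − (+7.785e+00/-2.749e+00) = 62.696664
iter 2: u=1.424789  f(a)=+5.865e-01  f'(a)=-2.349e+00  a ← 62.696664 − (+5.865e-01/-2.349e+00) = 62.946322
iter 3: u=1.419138  f(a)=+3.928e-03  f'(a)=-2.318e+00  a ← 62.946322 − (+3.928e-03/-2.318e+00) = 62.948016
iter 4: u=1.419100  f(a)=+1.788e-07  f'(a)=-2.318e+00  a ← 62.948016 − (+1.788e-07/-2.318e+00) = 62.948016
iter 5: u=1.419100  f(a)=+0.000e+00  f'(a)=-2.318e+00  a ← 62.948016 − (+0.000e+00/-2.318e+00) = 62.948016
converged: |Δa| < 1e-12 after 5 iterations
sag = a·(cosh(S/(2a)) − 1) = 62.948016·(cosh(1.419100) − 1) = 74.761109
T_max/T_min = cosh(S/(2a)) = 2.187664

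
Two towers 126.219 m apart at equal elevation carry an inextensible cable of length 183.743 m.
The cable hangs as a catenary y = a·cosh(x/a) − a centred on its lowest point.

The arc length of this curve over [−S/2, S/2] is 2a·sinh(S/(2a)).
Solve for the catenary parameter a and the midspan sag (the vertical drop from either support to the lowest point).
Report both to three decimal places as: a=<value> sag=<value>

a=40.540 sag=59.878

seed: a₀ = √(S³/(24(L−S))) = √(126.219³/(24·57.524)) = 38.164269
iter 1: u=1.653628  f(a)=+8.397e+00  f'(a)=-3.924e+00  a ← 38.164269 − (+8.397e+00/-3.924e+00) = 40.304387
iter 2: u=1.565822  f(a)=+7.581e-01  f'(a)=-3.244e+00  a ← 40.304387 − (+7.581e-01/-3.244e+00) = 40.538044
iter 3: u=1.556797  f(a)=+7.533e-03  f'(a)=-3.180e+00  a ← 40.538044 − (+7.533e-03/-3.180e+00) = 40.540412
iter 4: u=1.556706  f(a)=+7.602e-07  f'(a)=-3.180e+00  a ← 40.540412 − (+7.602e-07/-3.180e+00) = 40.540413
iter 5: u=1.556706  f(a)=+2.842e-14  f'(a)=-3.180e+00  a ← 40.540413 − (+2.842e-14/-3.180e+00) = 40.540413
converged: |Δa| < 1e-12 after 5 iterations
sag = a·(cosh(S/(2a)) − 1) = 40.540413·(cosh(1.556706) − 1) = 59.878199
T_max/T_min = cosh(S/(2a)) = 2.477000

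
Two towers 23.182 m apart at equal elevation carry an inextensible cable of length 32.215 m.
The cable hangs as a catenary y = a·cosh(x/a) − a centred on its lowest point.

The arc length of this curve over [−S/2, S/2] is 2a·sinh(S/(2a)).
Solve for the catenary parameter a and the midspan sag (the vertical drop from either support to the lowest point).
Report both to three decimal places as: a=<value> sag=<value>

a=7.989 sag=9.991

seed: a₀ = √(S³/(24(L−S))) = √(23.182³/(24·9.033)) = 7.580620
iter 1: u=1.529031  f(a)=+1.117e+00  f'(a)=-2.989e+00  a ← 7.580620 − (+1.117e+00/-2.989e+00) = 7.954215
iter 2: u=1.457215  f(a)=+8.786e-02  f'(a)=-2.536e+00  a ← 7.954215 − (+8.786e-02/-2.536e+00) = 7.988866
iter 3: u=1.450894  f(a)=+6.465e-04  f'(a)=-2.498e+00  a ← 7.988866 − (+6.465e-04/-2.498e+00) = 7.989124
iter 4: u=1.450847  f(a)=+3.558e-08  f'(a)=-2.498e+00  a ← 7.989124 − (+3.558e-08/-2.498e+00) = 7.989124
iter 5: u=1.450847  f(a)=+0.000e+00  f'(a)=-2.498e+00  a ← 7.989124 − (+0.000e+00/-2.498e+00) = 7.989124
converged: |Δa| < 1e-12 after 5 iterations
sag = a·(cosh(S/(2a)) − 1) = 7.989124·(cosh(1.450847) − 1) = 9.990800
T_max/T_min = cosh(S/(2a)) = 2.250550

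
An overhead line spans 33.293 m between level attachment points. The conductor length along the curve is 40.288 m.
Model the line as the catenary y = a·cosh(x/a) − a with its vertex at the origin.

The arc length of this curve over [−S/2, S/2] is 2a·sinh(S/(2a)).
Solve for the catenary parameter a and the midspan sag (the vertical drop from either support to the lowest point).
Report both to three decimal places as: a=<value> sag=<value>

seed: a₀ = √(S³/(24(L−S))) = √(33.293³/(24·6.995)) = 14.826202
iter 1: u=1.122776  f(a)=+4.544e-01  f'(a)=-1.068e+00  a ← 14.826202 − (+4.544e-01/-1.068e+00) = 15.251630
iter 2: u=1.091457  f(a)=+2.029e-02  f'(a)=-9.746e-01  a ← 15.251630 − (+2.029e-02/-9.746e-01) = 15.272450
iter 3: u=1.089969  f(a)=+4.465e-05  f'(a)=-9.703e-01  a ← 15.272450 − (+4.465e-05/-9.703e-01) = 15.272496
iter 4: u=1.089966  f(a)=+2.173e-10  f'(a)=-9.703e-01  a ← 15.272496 − (+2.173e-10/-9.703e-01) = 15.272496
iter 5: u=1.089966  f(a)=-7.105e-15  f'(a)=-9.703e-01  a ← 15.272496 − (-7.105e-15/-9.703e-01) = 15.272496
converged: |Δa| < 1e-12 after 5 iterations
sag = a·(cosh(S/(2a)) − 1) = 15.272496·(cosh(1.089966) − 1) = 10.006544
T_max/T_min = cosh(S/(2a)) = 1.655200

a=15.272 sag=10.007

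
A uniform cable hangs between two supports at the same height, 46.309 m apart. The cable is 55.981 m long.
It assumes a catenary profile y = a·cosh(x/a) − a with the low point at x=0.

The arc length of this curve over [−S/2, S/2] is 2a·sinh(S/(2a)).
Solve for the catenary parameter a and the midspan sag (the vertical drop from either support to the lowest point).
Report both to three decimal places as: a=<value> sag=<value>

seed: a₀ = √(S³/(24(L−S))) = √(46.309³/(24·9.672)) = 20.683991
iter 1: u=1.119441  f(a)=+6.244e-01  f'(a)=-1.058e+00  a ← 20.683991 − (+6.244e-01/-1.058e+00) = 21.274304
iter 2: u=1.088379  f(a)=+2.773e-02  f'(a)=-9.657e-01  a ← 21.274304 − (+2.773e-02/-9.657e-01) = 21.303017
iter 3: u=1.086912  f(a)=+6.031e-05  f'(a)=-9.615e-01  a ← 21.303017 − (+6.031e-05/-9.615e-01) = 21.303080
iter 4: u=1.086909  f(a)=+2.867e-10  f'(a)=-9.615e-01  a ← 21.303080 − (+2.867e-10/-9.615e-01) = 21.303080
iter 5: u=1.086909  f(a)=+7.105e-15  f'(a)=-9.615e-01  a ← 21.303080 − (+7.105e-15/-9.615e-01) = 21.303080
converged: |Δa| < 1e-12 after 5 iterations
sag = a·(cosh(S/(2a)) − 1) = 21.303080·(cosh(1.086909) − 1) = 13.872043
T_max/T_min = cosh(S/(2a)) = 1.651175

a=21.303 sag=13.872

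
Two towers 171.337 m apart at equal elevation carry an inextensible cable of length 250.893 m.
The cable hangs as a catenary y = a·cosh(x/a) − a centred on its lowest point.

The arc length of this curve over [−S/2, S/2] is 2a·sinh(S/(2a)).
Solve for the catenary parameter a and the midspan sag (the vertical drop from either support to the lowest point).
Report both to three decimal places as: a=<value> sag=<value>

seed: a₀ = √(S³/(24(L−S))) = √(171.337³/(24·79.556)) = 51.325672
iter 1: u=1.669116  f(a)=+1.185e+01  f'(a)=-4.054e+00  a ← 51.325672 − (+1.185e+01/-4.054e+00) = 54.247623
iter 2: u=1.579212  f(a)=+1.087e+00  f'(a)=-3.342e+00  a ← 54.247623 − (+1.087e+00/-3.342e+00) = 54.572897
iter 3: u=1.569799  f(a)=+1.119e-02  f'(a)=-3.273e+00  a ← 54.572897 − (+1.119e-02/-3.273e+00) = 54.576316
iter 4: u=1.569701  f(a)=+1.213e-06  f'(a)=-3.272e+00  a ← 54.576316 − (+1.213e-06/-3.272e+00) = 54.576317
iter 5: u=1.569701  f(a)=+0.000e+00  f'(a)=-3.272e+00  a ← 54.576317 − (+0.000e+00/-3.272e+00) = 54.576317
converged: |Δa| < 1e-12 after 5 iterations
sag = a·(cosh(S/(2a)) − 1) = 54.576317·(cosh(1.569701) − 1) = 82.227918
T_max/T_min = cosh(S/(2a)) = 2.506659

a=54.576 sag=82.228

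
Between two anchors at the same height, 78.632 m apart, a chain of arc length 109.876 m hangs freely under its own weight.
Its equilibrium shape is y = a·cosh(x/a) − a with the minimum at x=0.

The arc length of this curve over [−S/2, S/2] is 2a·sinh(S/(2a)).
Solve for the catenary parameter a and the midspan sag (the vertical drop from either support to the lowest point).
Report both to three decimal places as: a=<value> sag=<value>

a=26.860 sag=34.292

seed: a₀ = √(S³/(24(L−S))) = √(78.632³/(24·31.244)) = 25.463028
iter 1: u=1.544043  f(a)=+3.943e+00  f'(a)=-3.091e+00  a ← 25.463028 − (+3.943e+00/-3.091e+00) = 26.738565
iter 2: u=1.470386  f(a)=+3.156e-01  f'(a)=-2.614e+00  a ← 26.738565 − (+3.156e-01/-2.614e+00) = 26.859299
iter 3: u=1.463776  f(a)=+2.412e-03  f'(a)=-2.575e+00  a ← 26.859299 − (+2.412e-03/-2.575e+00) = 26.860236
iter 4: u=1.463725  f(a)=+1.432e-07  f'(a)=-2.574e+00  a ← 26.860236 − (+1.432e-07/-2.574e+00) = 26.860236
iter 5: u=1.463725  f(a)=-1.421e-14  f'(a)=-2.574e+00  a ← 26.860236 − (-1.421e-14/-2.574e+00) = 26.860236
converged: |Δa| < 1e-12 after 5 iterations
sag = a·(cosh(S/(2a)) − 1) = 26.860236·(cosh(1.463725) − 1) = 34.292492
T_max/T_min = cosh(S/(2a)) = 2.276701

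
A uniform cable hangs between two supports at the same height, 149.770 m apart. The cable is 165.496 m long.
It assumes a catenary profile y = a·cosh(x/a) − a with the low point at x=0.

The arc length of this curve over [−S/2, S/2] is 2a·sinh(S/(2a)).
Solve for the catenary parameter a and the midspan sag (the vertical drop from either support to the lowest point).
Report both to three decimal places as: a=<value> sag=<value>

seed: a₀ = √(S³/(24(L−S))) = √(149.770³/(24·15.726)) = 94.345782
iter 1: u=0.793729  f(a)=+5.029e-01  f'(a)=-3.549e-01  a ← 94.345782 − (+5.029e-01/-3.549e-01) = 95.762915
iter 2: u=0.781983  f(a)=+1.155e-02  f'(a)=-3.387e-01  a ← 95.762915 − (+1.155e-02/-3.387e-01) = 95.797028
iter 3: u=0.781705  f(a)=+6.418e-06  f'(a)=-3.383e-01  a ← 95.797028 − (+6.418e-06/-3.383e-01) = 95.797047
iter 4: u=0.781705  f(a)=+1.961e-12  f'(a)=-3.383e-01  a ← 95.797047 − (+1.961e-12/-3.383e-01) = 95.797047
converged: |Δa| < 1e-12 after 4 iterations
sag = a·(cosh(S/(2a)) − 1) = 95.797047·(cosh(0.781705) − 1) = 30.790100
T_max/T_min = cosh(S/(2a)) = 1.321410

a=95.797 sag=30.790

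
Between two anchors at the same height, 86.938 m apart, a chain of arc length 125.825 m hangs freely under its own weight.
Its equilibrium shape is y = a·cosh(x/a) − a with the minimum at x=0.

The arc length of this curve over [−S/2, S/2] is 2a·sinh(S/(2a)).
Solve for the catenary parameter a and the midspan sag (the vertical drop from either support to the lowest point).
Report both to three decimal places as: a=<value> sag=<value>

seed: a₀ = √(S³/(24(L−S))) = √(86.938³/(24·38.887)) = 26.534238
iter 1: u=1.638223  f(a)=+5.564e+00  f'(a)=-3.797e+00  a ← 26.534238 − (+5.564e+00/-3.797e+00) = 27.999712
iter 2: u=1.552480  f(a)=+4.942e-01  f'(a)=-3.150e+00  a ← 27.999712 − (+4.942e-01/-3.150e+00) = 28.156622
iter 3: u=1.543829  f(a)=+4.739e-03  f'(a)=-3.090e+00  a ← 28.156622 − (+4.739e-03/-3.090e+00) = 28.158156
iter 4: u=1.543745  f(a)=+4.449e-07  f'(a)=-3.089e+00  a ← 28.158156 − (+4.449e-07/-3.089e+00) = 28.158156
iter 5: u=1.543745  f(a)=+0.000e+00  f'(a)=-3.089e+00  a ← 28.158156 − (+0.000e+00/-3.089e+00) = 28.158156
converged: |Δa| < 1e-12 after 5 iterations
sag = a·(cosh(S/(2a)) − 1) = 28.158156·(cosh(1.543745) − 1) = 40.768358
T_max/T_min = cosh(S/(2a)) = 2.447835

a=28.158 sag=40.768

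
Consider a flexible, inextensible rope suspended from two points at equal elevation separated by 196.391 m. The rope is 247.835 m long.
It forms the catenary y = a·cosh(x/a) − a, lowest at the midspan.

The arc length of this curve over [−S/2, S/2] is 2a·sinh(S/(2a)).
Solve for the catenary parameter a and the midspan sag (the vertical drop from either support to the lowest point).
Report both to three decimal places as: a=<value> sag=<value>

a=81.235 sag=66.936

seed: a₀ = √(S³/(24(L−S))) = √(196.391³/(24·51.444)) = 78.326620
iter 1: u=1.253667  f(a)=+4.197e+00  f'(a)=-1.532e+00  a ← 78.326620 − (+4.197e+00/-1.532e+00) = 81.066448
iter 2: u=1.211296  f(a)=+2.303e-01  f'(a)=-1.368e+00  a ← 81.066448 − (+2.303e-01/-1.368e+00) = 81.234781
iter 3: u=1.208786  f(a)=+7.823e-04  f'(a)=-1.359e+00  a ← 81.234781 − (+7.823e-04/-1.359e+00) = 81.235357
iter 4: u=1.208778  f(a)=+9.094e-09  f'(a)=-1.359e+00  a ← 81.235357 − (+9.094e-09/-1.359e+00) = 81.235357
iter 5: u=1.208778  f(a)=-5.684e-14  f'(a)=-1.359e+00  a ← 81.235357 − (-5.684e-14/-1.359e+00) = 81.235357
converged: |Δa| < 1e-12 after 5 iterations
sag = a·(cosh(S/(2a)) − 1) = 81.235357·(cosh(1.208778) − 1) = 66.935929
T_max/T_min = cosh(S/(2a)) = 1.823975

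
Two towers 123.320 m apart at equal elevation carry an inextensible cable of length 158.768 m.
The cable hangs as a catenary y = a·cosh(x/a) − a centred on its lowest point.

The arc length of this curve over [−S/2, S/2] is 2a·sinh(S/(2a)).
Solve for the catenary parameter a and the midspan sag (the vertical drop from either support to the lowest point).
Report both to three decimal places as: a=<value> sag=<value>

a=48.855 sag=44.358

seed: a₀ = √(S³/(24(L−S))) = √(123.320³/(24·35.448)) = 46.951426
iter 1: u=1.313272  f(a)=+3.185e+00  f'(a)=-1.787e+00  a ← 46.951426 − (+3.185e+00/-1.787e+00) = 48.733997
iter 2: u=1.265236  f(a)=+1.904e-01  f'(a)=-1.579e+00  a ← 48.733997 − (+1.904e-01/-1.579e+00) = 48.854563
iter 3: u=1.262113  f(a)=+7.759e-04  f'(a)=-1.566e+00  a ← 48.854563 − (+7.759e-04/-1.566e+00) = 48.855058
iter 4: u=1.262101  f(a)=+1.300e-08  f'(a)=-1.566e+00  a ← 48.855058 − (+1.300e-08/-1.566e+00) = 48.855058
iter 5: u=1.262101  f(a)=-2.842e-14  f'(a)=-1.566e+00  a ← 48.855058 − (-2.842e-14/-1.566e+00) = 48.855058
converged: |Δa| < 1e-12 after 5 iterations
sag = a·(cosh(S/(2a)) − 1) = 48.855058·(cosh(1.262101) − 1) = 44.357796
T_max/T_min = cosh(S/(2a)) = 1.907947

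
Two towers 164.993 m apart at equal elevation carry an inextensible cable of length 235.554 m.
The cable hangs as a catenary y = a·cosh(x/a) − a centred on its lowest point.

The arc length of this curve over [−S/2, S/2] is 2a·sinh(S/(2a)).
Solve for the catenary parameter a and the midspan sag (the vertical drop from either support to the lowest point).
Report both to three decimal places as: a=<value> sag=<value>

seed: a₀ = √(S³/(24(L−S))) = √(164.993³/(24·70.561)) = 51.500364
iter 1: u=1.601862  f(a)=+9.626e+00  f'(a)=-3.511e+00  a ← 51.500364 − (+9.626e+00/-3.511e+00) = 54.242116
iter 2: u=1.520894  f(a)=+8.222e-01  f'(a)=-2.935e+00  a ← 54.242116 − (+8.222e-01/-2.935e+00) = 54.522271
iter 3: u=1.513079  f(a)=+7.235e-03  f'(a)=-2.883e+00  a ← 54.522271 − (+7.235e-03/-2.883e+00) = 54.524780
iter 4: u=1.513009  f(a)=+5.711e-07  f'(a)=-2.883e+00  a ← 54.524780 − (+5.711e-07/-2.883e+00) = 54.524780
iter 5: u=1.513009  f(a)=-2.842e-14  f'(a)=-2.883e+00  a ← 54.524780 − (-2.842e-14/-2.883e+00) = 54.524780
converged: |Δa| < 1e-12 after 5 iterations
sag = a·(cosh(S/(2a)) − 1) = 54.524780·(cosh(1.513009) − 1) = 75.261095
T_max/T_min = cosh(S/(2a)) = 2.380310

a=54.525 sag=75.261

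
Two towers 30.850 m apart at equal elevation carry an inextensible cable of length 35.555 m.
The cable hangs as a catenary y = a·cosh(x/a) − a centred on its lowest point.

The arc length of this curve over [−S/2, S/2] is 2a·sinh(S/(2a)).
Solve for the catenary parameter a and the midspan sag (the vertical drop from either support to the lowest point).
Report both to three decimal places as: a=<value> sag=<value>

a=16.482 sag=7.761

seed: a₀ = √(S³/(24(L−S))) = √(30.850³/(24·4.705)) = 16.124911
iter 1: u=0.956594  f(a)=+2.200e-01  f'(a)=-6.387e-01  a ← 16.124911 − (+2.200e-01/-6.387e-01) = 16.469369
iter 2: u=0.936587  f(a)=+7.248e-03  f'(a)=-5.973e-01  a ← 16.469369 − (+7.248e-03/-5.973e-01) = 16.481504
iter 3: u=0.935898  f(a)=+8.458e-06  f'(a)=-5.959e-01  a ← 16.481504 − (+8.458e-06/-5.959e-01) = 16.481518
iter 4: u=0.935897  f(a)=+1.155e-11  f'(a)=-5.959e-01  a ← 16.481518 − (+1.155e-11/-5.959e-01) = 16.481518
iter 5: u=0.935897  f(a)=-7.105e-15  f'(a)=-5.959e-01  a ← 16.481518 − (-7.105e-15/-5.959e-01) = 16.481518
converged: |Δa| < 1e-12 after 5 iterations
sag = a·(cosh(S/(2a)) − 1) = 16.481518·(cosh(0.935897) − 1) = 7.760593
T_max/T_min = cosh(S/(2a)) = 1.470866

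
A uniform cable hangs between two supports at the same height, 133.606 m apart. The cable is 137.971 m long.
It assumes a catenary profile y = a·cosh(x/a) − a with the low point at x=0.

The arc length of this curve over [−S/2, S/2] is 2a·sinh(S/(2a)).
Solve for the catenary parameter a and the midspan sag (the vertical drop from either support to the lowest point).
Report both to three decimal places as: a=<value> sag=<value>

a=151.617 sag=14.956

seed: a₀ = √(S³/(24(L−S))) = √(133.606³/(24·4.365)) = 150.883308
iter 1: u=0.442746  f(a)=+4.298e-02  f'(a)=-5.900e-02  a ← 150.883308 − (+4.298e-02/-5.900e-02) = 151.611807
iter 2: u=0.440619  f(a)=+3.133e-04  f'(a)=-5.814e-02  a ← 151.611807 − (+3.133e-04/-5.814e-02) = 151.617196
iter 3: u=0.440603  f(a)=+1.692e-08  f'(a)=-5.814e-02  a ← 151.617196 − (+1.692e-08/-5.814e-02) = 151.617196
iter 4: u=0.440603  f(a)=+0.000e+00  f'(a)=-5.814e-02  a ← 151.617196 − (+0.000e+00/-5.814e-02) = 151.617196
converged: |Δa| < 1e-12 after 4 iterations
sag = a·(cosh(S/(2a)) − 1) = 151.617196·(cosh(0.440603) − 1) = 14.956431
T_max/T_min = cosh(S/(2a)) = 1.098646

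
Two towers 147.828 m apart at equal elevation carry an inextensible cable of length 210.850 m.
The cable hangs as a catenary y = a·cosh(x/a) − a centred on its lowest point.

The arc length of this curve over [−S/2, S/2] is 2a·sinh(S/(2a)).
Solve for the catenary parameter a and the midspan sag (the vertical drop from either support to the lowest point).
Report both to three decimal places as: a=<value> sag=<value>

seed: a₀ = √(S³/(24(L−S))) = √(147.828³/(24·63.022)) = 46.215041
iter 1: u=1.599349  f(a)=+8.569e+00  f'(a)=-3.492e+00  a ← 46.215041 − (+8.569e+00/-3.492e+00) = 48.669071
iter 2: u=1.518706  f(a)=+7.299e-01  f'(a)=-2.920e+00  a ← 48.669071 − (+7.299e-01/-2.920e+00) = 48.919008
iter 3: u=1.510946  f(a)=+6.384e-03  f'(a)=-2.869e+00  a ← 48.919008 − (+6.384e-03/-2.869e+00) = 48.921233
iter 4: u=1.510878  f(a)=+4.978e-07  f'(a)=-2.869e+00  a ← 48.921233 − (+4.978e-07/-2.869e+00) = 48.921233
iter 5: u=1.510878  f(a)=+2.842e-14  f'(a)=-2.869e+00  a ← 48.921233 − (+2.842e-14/-2.869e+00) = 48.921233
converged: |Δa| < 1e-12 after 5 iterations
sag = a·(cosh(S/(2a)) − 1) = 48.921233·(cosh(1.510878) − 1) = 67.301474
T_max/T_min = cosh(S/(2a)) = 2.375711

a=48.921 sag=67.301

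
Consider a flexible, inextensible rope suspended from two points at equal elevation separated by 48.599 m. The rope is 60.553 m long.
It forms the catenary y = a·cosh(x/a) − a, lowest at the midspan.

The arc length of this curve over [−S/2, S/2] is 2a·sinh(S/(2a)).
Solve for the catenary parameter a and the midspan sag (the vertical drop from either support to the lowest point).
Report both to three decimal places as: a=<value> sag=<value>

a=20.702 sag=15.976

seed: a₀ = √(S³/(24(L−S))) = √(48.599³/(24·11.954)) = 20.002245
iter 1: u=1.214839  f(a)=+9.137e-01  f'(a)=-1.381e+00  a ← 20.002245 − (+9.137e-01/-1.381e+00) = 20.663793
iter 2: u=1.175946  f(a)=+4.729e-02  f'(a)=-1.242e+00  a ← 20.663793 − (+4.729e-02/-1.242e+00) = 20.701881
iter 3: u=1.173782  f(a)=+1.420e-04  f'(a)=-1.234e+00  a ← 20.701881 − (+1.420e-04/-1.234e+00) = 20.701996
iter 4: u=1.173776  f(a)=+1.288e-09  f'(a)=-1.234e+00  a ← 20.701996 − (+1.288e-09/-1.234e+00) = 20.701996
iter 5: u=1.173776  f(a)=-7.105e-15  f'(a)=-1.234e+00  a ← 20.701996 − (-7.105e-15/-1.234e+00) = 20.701996
converged: |Δa| < 1e-12 after 5 iterations
sag = a·(cosh(S/(2a)) − 1) = 20.701996·(cosh(1.173776) − 1) = 15.975505
T_max/T_min = cosh(S/(2a)) = 1.771689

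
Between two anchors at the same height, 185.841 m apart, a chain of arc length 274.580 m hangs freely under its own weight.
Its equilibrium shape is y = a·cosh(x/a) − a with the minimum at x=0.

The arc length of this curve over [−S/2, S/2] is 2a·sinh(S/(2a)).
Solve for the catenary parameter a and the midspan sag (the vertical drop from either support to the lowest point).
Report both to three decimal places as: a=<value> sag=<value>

seed: a₀ = √(S³/(24(L−S))) = √(185.841³/(24·88.739)) = 54.897101
iter 1: u=1.692630  f(a)=+1.361e+01  f'(a)=-4.259e+00  a ← 54.897101 − (+1.361e+01/-4.259e+00) = 58.093629
iter 2: u=1.599496  f(a)=+1.280e+00  f'(a)=-3.493e+00  a ← 58.093629 − (+1.280e+00/-3.493e+00) = 58.459996
iter 3: u=1.589472  f(a)=+1.390e-02  f'(a)=-3.417e+00  a ← 58.459996 − (+1.390e-02/-3.417e+00) = 58.464062
iter 4: u=1.589361  f(a)=+1.678e-06  f'(a)=-3.417e+00  a ← 58.464062 − (+1.678e-06/-3.417e+00) = 58.464063
iter 5: u=1.589361  f(a)=+0.000e+00  f'(a)=-3.417e+00  a ← 58.464063 − (+0.000e+00/-3.417e+00) = 58.464063
converged: |Δa| < 1e-12 after 5 iterations
sag = a·(cosh(S/(2a)) − 1) = 58.464063·(cosh(1.589361) − 1) = 90.755878
T_max/T_min = cosh(S/(2a)) = 2.552336

a=58.464 sag=90.756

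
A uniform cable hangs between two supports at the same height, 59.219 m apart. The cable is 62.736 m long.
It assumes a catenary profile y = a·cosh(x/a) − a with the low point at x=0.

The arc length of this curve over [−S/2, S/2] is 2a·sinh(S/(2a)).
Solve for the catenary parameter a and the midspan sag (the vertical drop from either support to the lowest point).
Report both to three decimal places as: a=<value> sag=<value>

seed: a₀ = √(S³/(24(L−S))) = √(59.219³/(24·3.517)) = 49.602070
iter 1: u=0.596941  f(a)=+6.320e-02  f'(a)=-1.469e-01  a ← 49.602070 − (+6.320e-02/-1.469e-01) = 50.032192
iter 2: u=0.591809  f(a)=+8.314e-04  f'(a)=-1.431e-01  a ← 50.032192 − (+8.314e-04/-1.431e-01) = 50.038003
iter 3: u=0.591740  f(a)=+1.482e-07  f'(a)=-1.430e-01  a ← 50.038003 − (+1.482e-07/-1.430e-01) = 50.038004
iter 4: u=0.591740  f(a)=+0.000e+00  f'(a)=-1.430e-01  a ← 50.038004 − (+0.000e+00/-1.430e-01) = 50.038004
converged: |Δa| < 1e-12 after 4 iterations
sag = a·(cosh(S/(2a)) − 1) = 50.038004·(cosh(0.591740) − 1) = 9.019199
T_max/T_min = cosh(S/(2a)) = 1.180247

a=50.038 sag=9.019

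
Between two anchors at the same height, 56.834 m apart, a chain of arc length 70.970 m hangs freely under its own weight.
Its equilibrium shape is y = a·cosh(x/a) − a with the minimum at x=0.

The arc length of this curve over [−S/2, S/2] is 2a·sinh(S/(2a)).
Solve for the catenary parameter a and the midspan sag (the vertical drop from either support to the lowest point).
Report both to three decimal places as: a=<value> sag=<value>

a=24.084 sag=18.802

seed: a₀ = √(S³/(24(L−S))) = √(56.834³/(24·14.136)) = 23.261807
iter 1: u=1.221616  f(a)=+1.093e+00  f'(a)=-1.407e+00  a ← 23.261807 − (+1.093e+00/-1.407e+00) = 24.038844
iter 2: u=1.182128  f(a)=+5.716e-02  f'(a)=-1.263e+00  a ← 24.038844 − (+5.716e-02/-1.263e+00) = 24.084097
iter 3: u=1.179907  f(a)=+1.754e-04  f'(a)=-1.255e+00  a ← 24.084097 − (+1.754e-04/-1.255e+00) = 24.084236
iter 4: u=1.179900  f(a)=+1.662e-09  f'(a)=-1.255e+00  a ← 24.084236 − (+1.662e-09/-1.255e+00) = 24.084236
iter 5: u=1.179900  f(a)=+1.421e-14  f'(a)=-1.255e+00  a ← 24.084236 − (+1.421e-14/-1.255e+00) = 24.084236
converged: |Δa| < 1e-12 after 5 iterations
sag = a·(cosh(S/(2a)) − 1) = 24.084236·(cosh(1.179900) − 1) = 18.802075
T_max/T_min = cosh(S/(2a)) = 1.780680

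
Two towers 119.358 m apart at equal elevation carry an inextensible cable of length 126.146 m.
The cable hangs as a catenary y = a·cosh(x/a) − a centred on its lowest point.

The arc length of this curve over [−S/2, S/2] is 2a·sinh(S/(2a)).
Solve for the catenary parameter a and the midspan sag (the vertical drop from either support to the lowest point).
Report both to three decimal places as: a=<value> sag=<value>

a=103.025 sag=17.774

seed: a₀ = √(S³/(24(L−S))) = √(119.358³/(24·6.788)) = 102.164676
iter 1: u=0.584145  f(a)=+1.168e-01  f'(a)=-1.375e-01  a ← 102.164676 − (+1.168e-01/-1.375e-01) = 103.013984
iter 2: u=0.579329  f(a)=+1.472e-03  f'(a)=-1.340e-01  a ← 103.013984 − (+1.472e-03/-1.340e-01) = 103.024967
iter 3: u=0.579267  f(a)=+2.406e-07  f'(a)=-1.340e-01  a ← 103.024967 − (+2.406e-07/-1.340e-01) = 103.024969
iter 4: u=0.579267  f(a)=+2.842e-14  f'(a)=-1.340e-01  a ← 103.024969 − (+2.842e-14/-1.340e-01) = 103.024969
converged: |Δa| < 1e-12 after 4 iterations
sag = a·(cosh(S/(2a)) − 1) = 103.024969·(cosh(0.579267) − 1) = 17.773821
T_max/T_min = cosh(S/(2a)) = 1.172520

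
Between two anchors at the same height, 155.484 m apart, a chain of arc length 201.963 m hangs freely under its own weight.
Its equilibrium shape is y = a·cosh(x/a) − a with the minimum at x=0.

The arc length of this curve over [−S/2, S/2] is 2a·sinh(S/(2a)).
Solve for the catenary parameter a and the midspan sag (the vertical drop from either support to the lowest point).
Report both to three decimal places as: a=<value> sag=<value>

seed: a₀ = √(S³/(24(L−S))) = √(155.484³/(24·46.479)) = 58.048974
iter 1: u=1.339248  f(a)=+4.351e+00  f'(a)=-1.908e+00  a ← 58.048974 − (+4.351e+00/-1.908e+00) = 60.329684
iter 2: u=1.288619  f(a)=+2.695e-01  f'(a)=-1.678e+00  a ← 60.329684 − (+2.695e-01/-1.678e+00) = 60.490329
iter 3: u=1.285197  f(a)=+1.186e-03  f'(a)=-1.663e+00  a ← 60.490329 − (+1.186e-03/-1.663e+00) = 60.491042
iter 4: u=1.285182  f(a)=+2.317e-08  f'(a)=-1.663e+00  a ← 60.491042 − (+2.317e-08/-1.663e+00) = 60.491042
iter 5: u=1.285182  f(a)=-5.684e-14  f'(a)=-1.663e+00  a ← 60.491042 − (-5.684e-14/-1.663e+00) = 60.491042
converged: |Δa| < 1e-12 after 5 iterations
sag = a·(cosh(S/(2a)) − 1) = 60.491042·(cosh(1.285182) − 1) = 57.222294
T_max/T_min = cosh(S/(2a)) = 1.945963

a=60.491 sag=57.222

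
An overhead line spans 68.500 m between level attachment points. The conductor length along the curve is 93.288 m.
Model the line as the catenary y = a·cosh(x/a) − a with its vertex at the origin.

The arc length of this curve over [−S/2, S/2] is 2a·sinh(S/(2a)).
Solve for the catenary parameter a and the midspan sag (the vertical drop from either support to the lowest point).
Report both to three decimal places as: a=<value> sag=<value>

a=24.413 sag=28.233

seed: a₀ = √(S³/(24(L−S))) = √(68.500³/(24·24.788)) = 23.243926
iter 1: u=1.473503  f(a)=+2.834e+00  f'(a)=-2.633e+00  a ← 23.243926 − (+2.834e+00/-2.633e+00) = 24.320276
iter 2: u=1.408290  f(a)=+2.088e-01  f'(a)=-2.258e+00  a ← 24.320276 − (+2.088e-01/-2.258e+00) = 24.412715
iter 3: u=1.402957  f(a)=+1.332e-03  f'(a)=-2.230e+00  a ← 24.412715 − (+1.332e-03/-2.230e+00) = 24.413312
iter 4: u=1.402923  f(a)=+5.495e-08  f'(a)=-2.230e+00  a ← 24.413312 − (+5.495e-08/-2.230e+00) = 24.413312
iter 5: u=1.402923  f(a)=+0.000e+00  f'(a)=-2.230e+00  a ← 24.413312 − (+0.000e+00/-2.230e+00) = 24.413312
converged: |Δa| < 1e-12 after 5 iterations
sag = a·(cosh(S/(2a)) − 1) = 24.413312·(cosh(1.402923) − 1) = 28.233364
T_max/T_min = cosh(S/(2a)) = 2.156474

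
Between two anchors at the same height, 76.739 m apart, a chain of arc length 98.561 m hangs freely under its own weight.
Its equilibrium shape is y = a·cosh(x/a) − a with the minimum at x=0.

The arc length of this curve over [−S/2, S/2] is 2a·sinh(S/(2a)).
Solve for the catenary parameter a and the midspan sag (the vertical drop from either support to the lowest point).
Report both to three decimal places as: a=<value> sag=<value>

a=30.553 sag=27.430

seed: a₀ = √(S³/(24(L−S))) = √(76.739³/(24·21.822)) = 29.374556
iter 1: u=1.306216  f(a)=+1.939e+00  f'(a)=-1.755e+00  a ← 29.374556 − (+1.939e+00/-1.755e+00) = 30.479304
iter 2: u=1.258871  f(a)=+1.148e-01  f'(a)=-1.553e+00  a ← 30.479304 − (+1.148e-01/-1.553e+00) = 30.553196
iter 3: u=1.255826  f(a)=+4.579e-04  f'(a)=-1.541e+00  a ← 30.553196 − (+4.579e-04/-1.541e+00) = 30.553493
iter 4: u=1.255814  f(a)=+7.354e-09  f'(a)=-1.541e+00  a ← 30.553493 − (+7.354e-09/-1.541e+00) = 30.553493
iter 5: u=1.255814  f(a)=-4.263e-14  f'(a)=-1.541e+00  a ← 30.553493 − (-4.263e-14/-1.541e+00) = 30.553493
converged: |Δa| < 1e-12 after 5 iterations
sag = a·(cosh(S/(2a)) − 1) = 30.553493·(cosh(1.255814) − 1) = 27.429984
T_max/T_min = cosh(S/(2a)) = 1.897769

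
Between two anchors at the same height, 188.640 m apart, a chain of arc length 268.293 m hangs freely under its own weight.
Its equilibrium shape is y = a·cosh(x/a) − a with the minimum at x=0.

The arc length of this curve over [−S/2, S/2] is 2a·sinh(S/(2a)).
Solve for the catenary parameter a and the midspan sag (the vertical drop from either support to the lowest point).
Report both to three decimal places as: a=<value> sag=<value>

a=62.697 sag=85.378

seed: a₀ = √(S³/(24(L−S))) = √(188.640³/(24·79.653)) = 59.257591
iter 1: u=1.591695  f(a)=+1.072e+01  f'(a)=-3.434e+00  a ← 59.257591 − (+1.072e+01/-3.434e+00) = 62.379425
iter 2: u=1.512037  f(a)=+9.055e-01  f'(a)=-2.876e+00  a ← 62.379425 − (+9.055e-01/-2.876e+00) = 62.694216
iter 3: u=1.504445  f(a)=+7.776e-03  f'(a)=-2.827e+00  a ← 62.694216 − (+7.776e-03/-2.827e+00) = 62.696966
iter 4: u=1.504379  f(a)=+5.843e-07  f'(a)=-2.827e+00  a ← 62.696966 − (+5.843e-07/-2.827e+00) = 62.696966
iter 5: u=1.504379  f(a)=+0.000e+00  f'(a)=-2.827e+00  a ← 62.696966 − (+0.000e+00/-2.827e+00) = 62.696966
converged: |Δa| < 1e-12 after 5 iterations
sag = a·(cosh(S/(2a)) − 1) = 62.696966·(cosh(1.504379) − 1) = 85.377991
T_max/T_min = cosh(S/(2a)) = 2.361756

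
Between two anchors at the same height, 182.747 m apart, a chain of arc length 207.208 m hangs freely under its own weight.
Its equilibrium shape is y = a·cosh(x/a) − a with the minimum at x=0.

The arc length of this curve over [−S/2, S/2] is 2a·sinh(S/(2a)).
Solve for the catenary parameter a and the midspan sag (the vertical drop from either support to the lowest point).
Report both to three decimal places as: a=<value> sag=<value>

a=103.948 sag=42.814

seed: a₀ = √(S³/(24(L−S))) = √(182.747³/(24·24.461)) = 101.960665
iter 1: u=0.896164  f(a)=+1.001e+00  f'(a)=-5.195e-01  a ← 101.960665 − (+1.001e+00/-5.195e-01) = 103.888091
iter 2: u=0.879538  f(a)=+2.910e-02  f'(a)=-4.897e-01  a ← 103.888091 − (+2.910e-02/-4.897e-01) = 103.947510
iter 3: u=0.879035  f(a)=+2.620e-05  f'(a)=-4.888e-01  a ← 103.947510 − (+2.620e-05/-4.888e-01) = 103.947564
iter 4: u=0.879035  f(a)=+2.129e-11  f'(a)=-4.888e-01  a ← 103.947564 − (+2.129e-11/-4.888e-01) = 103.947564
converged: |Δa| < 1e-12 after 4 iterations
sag = a·(cosh(S/(2a)) − 1) = 103.947564·(cosh(0.879035) − 1) = 42.813756
T_max/T_min = cosh(S/(2a)) = 1.411878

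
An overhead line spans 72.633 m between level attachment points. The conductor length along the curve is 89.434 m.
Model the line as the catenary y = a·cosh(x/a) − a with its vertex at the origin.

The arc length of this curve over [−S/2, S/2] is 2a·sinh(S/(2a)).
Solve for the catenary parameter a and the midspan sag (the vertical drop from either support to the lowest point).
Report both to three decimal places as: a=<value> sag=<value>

seed: a₀ = √(S³/(24(L−S))) = √(72.633³/(24·16.801)) = 30.826753
iter 1: u=1.178084  f(a)=+1.205e+00  f'(a)=-1.249e+00  a ← 30.826753 − (+1.205e+00/-1.249e+00) = 31.791657
iter 2: u=1.142328  f(a)=+5.890e-02  f'(a)=-1.130e+00  a ← 31.791657 − (+5.890e-02/-1.130e+00) = 31.843796
iter 3: u=1.140458  f(a)=+1.567e-04  f'(a)=-1.124e+00  a ← 31.843796 − (+1.567e-04/-1.124e+00) = 31.843936
iter 4: u=1.140453  f(a)=+1.115e-09  f'(a)=-1.124e+00  a ← 31.843936 − (+1.115e-09/-1.124e+00) = 31.843936
iter 5: u=1.140453  f(a)=+1.421e-14  f'(a)=-1.124e+00  a ← 31.843936 − (+1.421e-14/-1.124e+00) = 31.843936
converged: |Δa| < 1e-12 after 5 iterations
sag = a·(cosh(S/(2a)) − 1) = 31.843936·(cosh(1.140453) − 1) = 23.052752
T_max/T_min = cosh(S/(2a)) = 1.723929

a=31.844 sag=23.053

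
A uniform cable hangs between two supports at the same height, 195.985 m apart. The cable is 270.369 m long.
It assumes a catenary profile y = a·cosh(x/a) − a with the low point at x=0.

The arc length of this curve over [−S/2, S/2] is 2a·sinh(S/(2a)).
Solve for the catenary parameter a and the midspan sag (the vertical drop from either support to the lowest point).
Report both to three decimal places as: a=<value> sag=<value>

a=68.351 sag=83.130

seed: a₀ = √(S³/(24(L−S))) = √(195.985³/(24·74.384)) = 64.936498
iter 1: u=1.509051  f(a)=+8.944e+00  f'(a)=-2.857e+00  a ← 64.936498 − (+8.944e+00/-2.857e+00) = 68.066945
iter 2: u=1.439649  f(a)=+6.874e-01  f'(a)=-2.433e+00  a ← 68.066945 − (+6.874e-01/-2.433e+00) = 68.349453
iter 3: u=1.433698  f(a)=+4.808e-03  f'(a)=-2.399e+00  a ← 68.349453 − (+4.808e-03/-2.399e+00) = 68.351457
iter 4: u=1.433656  f(a)=+2.389e-07  f'(a)=-2.399e+00  a ← 68.351457 − (+2.389e-07/-2.399e+00) = 68.351457
iter 5: u=1.433656  f(a)=+1.137e-13  f'(a)=-2.399e+00  a ← 68.351457 − (+1.137e-13/-2.399e+00) = 68.351457
converged: |Δa| < 1e-12 after 5 iterations
sag = a·(cosh(S/(2a)) − 1) = 68.351457·(cosh(1.433656) − 1) = 83.130458
T_max/T_min = cosh(S/(2a)) = 2.216221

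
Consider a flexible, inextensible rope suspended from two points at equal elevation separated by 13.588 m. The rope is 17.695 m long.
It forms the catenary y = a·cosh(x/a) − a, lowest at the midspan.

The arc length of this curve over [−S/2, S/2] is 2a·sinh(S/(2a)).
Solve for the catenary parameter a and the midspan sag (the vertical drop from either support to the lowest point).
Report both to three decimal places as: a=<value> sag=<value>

a=5.260 sag=5.033

seed: a₀ = √(S³/(24(L−S))) = √(13.588³/(24·4.107)) = 5.045048
iter 1: u=1.346667  f(a)=+3.889e-01  f'(a)=-1.943e+00  a ← 5.045048 − (+3.889e-01/-1.943e+00) = 5.245183
iter 2: u=1.295284  f(a)=+2.434e-02  f'(a)=-1.707e+00  a ← 5.245183 − (+2.434e-02/-1.707e+00) = 5.259442
iter 3: u=1.291772  f(a)=+1.094e-04  f'(a)=-1.692e+00  a ← 5.259442 − (+1.094e-04/-1.692e+00) = 5.259507
iter 4: u=1.291756  f(a)=+2.233e-09  f'(a)=-1.691e+00  a ← 5.259507 − (+2.233e-09/-1.691e+00) = 5.259507
iter 5: u=1.291756  f(a)=-3.553e-15  f'(a)=-1.691e+00  a ← 5.259507 − (-3.553e-15/-1.691e+00) = 5.259507
converged: |Δa| < 1e-12 after 5 iterations
sag = a·(cosh(S/(2a)) − 1) = 5.259507·(cosh(1.291756) − 1) = 5.033242
T_max/T_min = cosh(S/(2a)) = 1.956980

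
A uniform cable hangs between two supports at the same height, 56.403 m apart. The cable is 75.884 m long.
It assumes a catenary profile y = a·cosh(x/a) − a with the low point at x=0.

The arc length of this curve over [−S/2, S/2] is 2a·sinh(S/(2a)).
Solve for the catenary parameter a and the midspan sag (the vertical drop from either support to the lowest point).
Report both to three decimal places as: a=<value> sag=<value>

seed: a₀ = √(S³/(24(L−S))) = √(56.403³/(24·19.481)) = 19.590344
iter 1: u=1.439561  f(a)=+2.121e+00  f'(a)=-2.433e+00  a ← 19.590344 − (+2.121e+00/-2.433e+00) = 20.462250
iter 2: u=1.378221  f(a)=+1.498e-01  f'(a)=-2.100e+00  a ← 20.462250 − (+1.498e-01/-2.100e+00) = 20.533591
iter 3: u=1.373432  f(a)=+8.732e-04  f'(a)=-2.076e+00  a ← 20.533591 − (+8.732e-04/-2.076e+00) = 20.534012
iter 4: u=1.373404  f(a)=+3.004e-08  f'(a)=-2.076e+00  a ← 20.534012 − (+3.004e-08/-2.076e+00) = 20.534012
iter 5: u=1.373404  f(a)=-1.421e-14  f'(a)=-2.076e+00  a ← 20.534012 − (-1.421e-14/-2.076e+00) = 20.534012
converged: |Δa| < 1e-12 after 5 iterations
sag = a·(cosh(S/(2a)) − 1) = 20.534012·(cosh(1.373404) − 1) = 22.608091
T_max/T_min = cosh(S/(2a)) = 2.101007

a=20.534 sag=22.608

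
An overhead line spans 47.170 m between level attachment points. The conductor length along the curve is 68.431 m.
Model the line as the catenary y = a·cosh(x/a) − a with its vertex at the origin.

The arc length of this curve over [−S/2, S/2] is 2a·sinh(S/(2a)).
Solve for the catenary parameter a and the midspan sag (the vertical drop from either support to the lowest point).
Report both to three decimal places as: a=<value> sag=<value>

seed: a₀ = √(S³/(24(L−S))) = √(47.170³/(24·21.261)) = 14.341724
iter 1: u=1.644502  f(a)=+3.067e+00  f'(a)=-3.848e+00  a ← 14.341724 − (+3.067e+00/-3.848e+00) = 15.138759
iter 2: u=1.557922  f(a)=+2.743e-01  f'(a)=-3.188e+00  a ← 15.138759 − (+2.743e-01/-3.188e+00) = 15.224781
iter 3: u=1.549119  f(a)=+2.668e-03  f'(a)=-3.126e+00  a ← 15.224781 − (+2.668e-03/-3.126e+00) = 15.225635
iter 4: u=1.549032  f(a)=+2.580e-07  f'(a)=-3.126e+00  a ← 15.225635 − (+2.580e-07/-3.126e+00) = 15.225635
iter 5: u=1.549032  f(a)=+0.000e+00  f'(a)=-3.126e+00  a ← 15.225635 − (+0.000e+00/-3.126e+00) = 15.225635
converged: |Δa| < 1e-12 after 5 iterations
sag = a·(cosh(S/(2a)) − 1) = 15.225635·(cosh(1.549032) − 1) = 22.224604
T_max/T_min = cosh(S/(2a)) = 2.459683

a=15.226 sag=22.225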